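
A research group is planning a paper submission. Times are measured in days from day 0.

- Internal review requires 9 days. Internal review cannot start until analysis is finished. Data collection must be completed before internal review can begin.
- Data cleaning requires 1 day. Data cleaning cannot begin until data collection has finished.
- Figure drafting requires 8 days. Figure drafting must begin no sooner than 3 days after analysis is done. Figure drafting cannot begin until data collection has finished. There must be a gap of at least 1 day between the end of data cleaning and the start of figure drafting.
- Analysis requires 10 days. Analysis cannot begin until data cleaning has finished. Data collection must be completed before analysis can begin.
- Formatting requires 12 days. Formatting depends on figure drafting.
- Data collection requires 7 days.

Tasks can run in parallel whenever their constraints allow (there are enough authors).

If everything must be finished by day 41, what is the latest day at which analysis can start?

Formatting has no dependents, so it just needs to finish by day 41. Starting by 41 − 12 = day 29 achieves that.
Figure drafting feeds into formatting (must start by day 29); so figure drafting must finish by day 29 and therefore start by day 21.
To finish by day 41, internal review (duration 9) must start no later than day 32.
Analysis feeds figure drafting (must start by day 21, minus 3-day gap → day 18); internal review (must start by day 32). Taking the minimum, analysis must finish by day 18 and start by 18 − 10 = day 8.

8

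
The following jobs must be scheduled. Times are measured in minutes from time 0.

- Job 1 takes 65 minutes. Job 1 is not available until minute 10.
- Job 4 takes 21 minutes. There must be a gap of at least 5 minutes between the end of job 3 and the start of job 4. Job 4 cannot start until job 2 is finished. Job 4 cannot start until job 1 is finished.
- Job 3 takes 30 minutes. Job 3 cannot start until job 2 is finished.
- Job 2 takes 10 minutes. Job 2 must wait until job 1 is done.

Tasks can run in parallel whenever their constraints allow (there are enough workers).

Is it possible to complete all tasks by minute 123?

No

Job 1 waits on its own release at minute 10, so it starts at minute 10 and finishes at 10 + 65 = minute 75.
Job 2 waits on job 1 (finishes minute 75), so it starts at minute 75 and finishes at 75 + 10 = minute 85.
After job 2 (finishes minute 85), job 3 can start at minute 85 and finishes at minute 115.
Job 4 has to wait for job 3 (finishes minute 115, plus 5-minute gap → minute 120); job 2 (finishes minute 85); job 1 (finishes minute 75). The latest of these is minute 120, so job 4 runs minute 120 to 120 + 21 = minute 141.
The earliest everything can be done is minute 141, which is after the deadline of 123, so it is not possible.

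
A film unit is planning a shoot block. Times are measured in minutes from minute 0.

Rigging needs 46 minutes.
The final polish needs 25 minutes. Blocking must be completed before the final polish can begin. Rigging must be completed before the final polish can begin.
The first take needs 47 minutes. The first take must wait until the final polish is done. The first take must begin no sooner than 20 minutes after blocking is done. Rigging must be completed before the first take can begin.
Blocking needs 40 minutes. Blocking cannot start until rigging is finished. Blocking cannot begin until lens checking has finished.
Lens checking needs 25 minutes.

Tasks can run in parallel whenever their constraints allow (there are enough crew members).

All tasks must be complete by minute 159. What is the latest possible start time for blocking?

To finish by minute 159, the first take (duration 47) must start no later than minute 112.
Since the first take (must start by minute 112) depends on it, the final polish must finish by minute 112. Backing off its 25-minute duration gives a latest start of minute 87.
Blocking must finish in time for the final polish (must start by minute 87); the first take (must start by minute 112, minus 20-minute gap → minute 92). The tightest is minute 87, so blocking must start by 87 − 40 = minute 47.

47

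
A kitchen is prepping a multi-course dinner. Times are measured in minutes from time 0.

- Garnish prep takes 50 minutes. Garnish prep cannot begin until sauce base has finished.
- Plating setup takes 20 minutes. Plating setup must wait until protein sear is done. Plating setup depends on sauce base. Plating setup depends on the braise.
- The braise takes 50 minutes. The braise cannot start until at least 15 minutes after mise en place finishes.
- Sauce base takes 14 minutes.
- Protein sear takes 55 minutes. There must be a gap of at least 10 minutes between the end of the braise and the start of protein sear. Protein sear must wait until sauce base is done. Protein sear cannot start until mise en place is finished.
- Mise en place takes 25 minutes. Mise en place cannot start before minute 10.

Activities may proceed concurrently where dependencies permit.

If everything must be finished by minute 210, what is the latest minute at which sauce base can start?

121

Nothing follows plating setup; the deadline of minute 210 is its only limit. It must start by 210 − 20 = minute 190.
Protein sear feeds into plating setup (must start by minute 190); so protein sear must finish by minute 190 and therefore start by minute 135.
Garnish prep has no dependents, so it just needs to finish by minute 210. Starting by 210 − 50 = minute 160 achieves that.
For sauce base: protein sear (must start by minute 135); plating setup (must start by minute 190); garnish prep (must start by minute 160). The most restrictive is minute 135; with a 14-minute duration, sauce base must start by minute 121.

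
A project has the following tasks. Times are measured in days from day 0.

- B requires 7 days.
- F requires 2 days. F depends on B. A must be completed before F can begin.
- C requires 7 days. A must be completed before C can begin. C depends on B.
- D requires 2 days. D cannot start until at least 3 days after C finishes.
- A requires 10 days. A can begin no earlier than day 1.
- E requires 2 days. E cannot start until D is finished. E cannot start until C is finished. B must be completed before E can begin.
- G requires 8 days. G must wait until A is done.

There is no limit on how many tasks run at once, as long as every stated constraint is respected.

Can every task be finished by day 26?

B has no prerequisites, so it starts at day 0 and finishes at day 7.
A cannot begin until its own release at day 1. It runs from day 1 to 1 + 10 = day 11.
After A (finishes day 11), G can start at day 11 and finishes at day 19.
F cannot start until B (finishes day 7); A (finishes day 11). The controlling bound is day 11, so F finishes at 11 + 2 = day 13.
For C: A (finishes day 11); B (finishes day 7). Taking the maximum gives a start of day 11, and it finishes at 11 + 7 = day 18.
After C (finishes day 18, plus 3-day gap → day 21), D can start at day 21 and finishes at day 23.
E cannot start until D (finishes day 23); C (finishes day 18); B (finishes day 7). The controlling bound is day 23, so E finishes at 23 + 2 = day 25.
Every task is finished by day 25, which is no later than the deadline of 26, so the schedule is feasible.

Yes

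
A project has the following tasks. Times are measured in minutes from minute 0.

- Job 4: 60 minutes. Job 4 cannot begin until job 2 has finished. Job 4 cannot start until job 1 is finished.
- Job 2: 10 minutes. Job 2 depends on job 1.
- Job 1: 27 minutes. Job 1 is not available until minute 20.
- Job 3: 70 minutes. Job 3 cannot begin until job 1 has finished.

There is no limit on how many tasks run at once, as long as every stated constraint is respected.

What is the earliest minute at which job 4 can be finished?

117

After its own release at minute 20, job 1 can start at minute 20 and finishes at minute 47.
After job 1 (finishes minute 47), job 2 can start at minute 47 and finishes at minute 57.
Job 4 has to wait for job 2 (finishes minute 57); job 1 (finishes minute 47). The latest of these is minute 57, so job 4 runs minute 57 to 57 + 60 = minute 117.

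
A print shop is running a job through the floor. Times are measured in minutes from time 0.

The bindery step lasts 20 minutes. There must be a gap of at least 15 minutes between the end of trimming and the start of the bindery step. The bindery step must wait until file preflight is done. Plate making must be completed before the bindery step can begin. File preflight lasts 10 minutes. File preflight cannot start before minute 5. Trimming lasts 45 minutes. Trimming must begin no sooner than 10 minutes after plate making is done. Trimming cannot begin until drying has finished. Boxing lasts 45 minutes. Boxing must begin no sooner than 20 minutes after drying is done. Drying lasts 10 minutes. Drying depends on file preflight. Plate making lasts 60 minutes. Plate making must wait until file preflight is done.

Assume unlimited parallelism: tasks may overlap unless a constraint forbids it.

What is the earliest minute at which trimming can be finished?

File preflight waits on its own release at minute 5, so it starts at minute 5 and finishes at 5 + 10 = minute 15.
Drying waits on file preflight (finishes minute 15), so it starts at minute 15 and finishes at 15 + 10 = minute 25.
Plate making waits on file preflight (finishes minute 15), so it starts at minute 15 and finishes at 15 + 60 = minute 75.
Trimming cannot start until plate making (finishes minute 75, plus 10-minute gap → minute 85); drying (finishes minute 25). The controlling bound is minute 85, so trimming finishes at 85 + 45 = minute 130.

130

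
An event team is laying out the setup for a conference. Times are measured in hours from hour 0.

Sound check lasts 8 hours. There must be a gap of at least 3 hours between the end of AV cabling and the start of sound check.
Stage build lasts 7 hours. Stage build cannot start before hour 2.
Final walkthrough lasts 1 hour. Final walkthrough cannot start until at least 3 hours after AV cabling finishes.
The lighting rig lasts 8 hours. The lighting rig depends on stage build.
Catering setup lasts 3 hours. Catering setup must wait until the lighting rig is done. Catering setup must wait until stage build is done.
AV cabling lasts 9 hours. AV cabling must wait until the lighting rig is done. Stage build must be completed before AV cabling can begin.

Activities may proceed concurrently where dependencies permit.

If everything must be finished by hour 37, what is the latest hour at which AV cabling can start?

17

Sound check has no dependents, so it just needs to finish by hour 37. Starting by 37 − 8 = hour 29 achieves that.
Final walkthrough has no dependents, so it just needs to finish by hour 37. Starting by 37 − 1 = hour 36 achieves that.
AV cabling must finish in time for sound check (must start by hour 29, minus 3-hour gap → hour 26); final walkthrough (must start by hour 36, minus 3-hour gap → hour 33). The tightest is hour 26, so AV cabling must start by 26 − 9 = hour 17.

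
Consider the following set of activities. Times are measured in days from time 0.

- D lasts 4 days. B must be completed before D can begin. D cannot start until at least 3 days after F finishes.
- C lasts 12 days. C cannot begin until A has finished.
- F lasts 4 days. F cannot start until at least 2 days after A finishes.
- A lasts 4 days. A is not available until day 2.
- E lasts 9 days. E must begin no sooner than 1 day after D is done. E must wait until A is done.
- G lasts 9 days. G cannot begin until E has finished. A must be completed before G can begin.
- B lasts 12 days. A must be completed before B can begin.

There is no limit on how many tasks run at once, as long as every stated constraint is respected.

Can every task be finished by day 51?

Yes

After its own release at day 2, A can start at day 2 and finishes at day 6.
After A (finishes day 6, plus 2-day gap → day 8), F can start at day 8 and finishes at day 12.
C cannot begin until A (finishes day 6). It runs from day 6 to 6 + 12 = day 18.
B waits on A (finishes day 6), so it starts at day 6 and finishes at 6 + 12 = day 18.
For D: B (finishes day 18); F (finishes day 12, plus 3-day gap → day 15). Taking the maximum gives a start of day 18, and it finishes at 18 + 4 = day 22.
E needs all of D (finishes day 22, plus 1-day gap → day 23); A (finishes day 6). That puts its earliest start at day 23; it finishes at 23 + 9 = day 32.
For G: E (finishes day 32); A (finishes day 6). Taking the maximum gives a start of day 32, and it finishes at 32 + 9 = day 41.
Every task is finished by day 41, which is no later than the deadline of 51, so the schedule is feasible.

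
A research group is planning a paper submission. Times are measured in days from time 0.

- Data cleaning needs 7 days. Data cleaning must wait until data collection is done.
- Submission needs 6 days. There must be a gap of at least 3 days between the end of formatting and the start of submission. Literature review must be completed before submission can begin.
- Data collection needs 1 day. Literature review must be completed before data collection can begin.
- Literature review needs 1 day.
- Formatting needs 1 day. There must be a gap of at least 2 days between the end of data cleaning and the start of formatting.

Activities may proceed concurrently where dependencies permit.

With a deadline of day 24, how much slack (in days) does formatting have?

Nothing blocks literature review, so it runs from day 0 to day 1.
Data collection waits on literature review (finishes day 1), so it starts at day 1 and finishes at 1 + 1 = day 2.
After data collection (finishes day 2), data cleaning can start at day 2 and finishes at day 9.
Formatting cannot begin until data cleaning (finishes day 9, plus 2-day gap → day 11). It runs from day 11 to 11 + 1 = day 12.

Working backward from the deadline:
Nothing follows submission; the deadline of day 24 is its only limit. It must start by 24 − 6 = day 18.
Formatting has to be done before submission (must start by day 18, minus 3-day gap → day 15). That means finishing by day 15, i.e. starting by 15 − 1 = day 14.
So formatting can start as early as day 11 and as late as day 14, giving 14 − 11 = 3 days of slack.

3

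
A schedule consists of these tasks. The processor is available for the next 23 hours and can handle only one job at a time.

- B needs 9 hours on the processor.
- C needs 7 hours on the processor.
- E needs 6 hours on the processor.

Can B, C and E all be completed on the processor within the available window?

Yes

Running back to back, the jobs need 9 + 7 + 6 = 22 hours on the processor.
Since 22 ≤ 23, they fit within the window.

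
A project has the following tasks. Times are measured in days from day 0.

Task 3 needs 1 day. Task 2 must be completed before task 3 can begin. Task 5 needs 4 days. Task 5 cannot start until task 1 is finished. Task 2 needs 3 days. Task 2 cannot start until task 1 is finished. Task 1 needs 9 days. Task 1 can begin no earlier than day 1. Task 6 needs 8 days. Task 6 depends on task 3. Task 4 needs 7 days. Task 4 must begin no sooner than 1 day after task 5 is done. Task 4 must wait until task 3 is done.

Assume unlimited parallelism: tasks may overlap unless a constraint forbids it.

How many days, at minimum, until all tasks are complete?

Task 1 cannot begin until its own release at day 1. It runs from day 1 to 1 + 9 = day 10.
Task 5 cannot begin until task 1 (finishes day 10). It runs from day 10 to 10 + 4 = day 14.
After task 1 (finishes day 10), task 2 can start at day 10 and finishes at day 13.
Task 3 waits on task 2 (finishes day 13), so it starts at day 13 and finishes at 13 + 1 = day 14.
Task 6 waits on task 3 (finishes day 14), so it starts at day 14 and finishes at 14 + 8 = day 22.
Task 4 cannot start until task 5 (finishes day 14, plus 1-day gap → day 15); task 3 (finishes day 14). The controlling bound is day 15, so task 4 finishes at 15 + 7 = day 22.
All tasks are finished once the last one completes. Finish times: Task 1 at 10, Task 2 at 13, Task 3 at 14, Task 4 at 22, Task 5 at 14, Task 6 at 22. The latest is day 22.

22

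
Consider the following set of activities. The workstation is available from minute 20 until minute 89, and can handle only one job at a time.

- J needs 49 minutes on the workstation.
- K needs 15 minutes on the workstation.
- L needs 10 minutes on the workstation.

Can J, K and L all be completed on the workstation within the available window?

No

The workstation window is 89 − 20 = 69 minutes.
Running back to back, the jobs need 49 + 15 + 10 = 74 minutes on the workstation.
Since 74 > 69, they cannot all fit.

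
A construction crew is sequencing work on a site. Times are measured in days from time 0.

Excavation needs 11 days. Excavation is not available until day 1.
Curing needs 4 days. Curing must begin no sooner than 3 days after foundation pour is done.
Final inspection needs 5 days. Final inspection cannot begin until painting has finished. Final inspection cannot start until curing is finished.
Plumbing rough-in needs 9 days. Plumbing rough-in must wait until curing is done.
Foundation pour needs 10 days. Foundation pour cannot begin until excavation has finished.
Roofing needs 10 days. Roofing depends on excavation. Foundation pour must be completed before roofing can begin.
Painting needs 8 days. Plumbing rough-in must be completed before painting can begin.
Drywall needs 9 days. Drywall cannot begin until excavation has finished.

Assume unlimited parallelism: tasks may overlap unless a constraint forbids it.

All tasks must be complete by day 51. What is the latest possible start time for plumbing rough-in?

Final inspection has no dependents, so it just needs to finish by day 51. Starting by 51 − 5 = day 46 achieves that.
Painting has to be done before final inspection (must start by day 46). That means finishing by day 46, i.e. starting by 46 − 8 = day 38.
Plumbing rough-in feeds into painting (must start by day 38); so plumbing rough-in must finish by day 38 and therefore start by day 29.

29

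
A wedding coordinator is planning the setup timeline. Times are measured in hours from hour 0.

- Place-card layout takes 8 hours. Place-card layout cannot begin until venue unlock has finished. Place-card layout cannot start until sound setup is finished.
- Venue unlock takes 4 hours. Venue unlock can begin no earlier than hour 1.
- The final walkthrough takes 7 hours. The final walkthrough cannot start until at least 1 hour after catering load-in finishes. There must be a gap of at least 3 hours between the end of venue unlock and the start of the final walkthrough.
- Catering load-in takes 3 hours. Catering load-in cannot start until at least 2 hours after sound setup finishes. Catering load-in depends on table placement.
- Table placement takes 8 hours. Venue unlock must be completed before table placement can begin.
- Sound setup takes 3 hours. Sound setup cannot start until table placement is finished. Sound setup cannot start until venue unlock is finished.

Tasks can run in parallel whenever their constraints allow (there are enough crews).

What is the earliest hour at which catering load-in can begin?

Venue unlock waits on its own release at hour 1, so it starts at hour 1 and finishes at 1 + 4 = hour 5.
Table placement waits on venue unlock (finishes hour 5), so it starts at hour 5 and finishes at 5 + 8 = hour 13.
For sound setup: table placement (finishes hour 13); venue unlock (finishes hour 5). Taking the maximum gives a start of hour 13, and it finishes at 13 + 3 = hour 16.
Catering load-in waits on sound setup (finishes hour 16, plus 2-hour gap → hour 18); table placement (finishes hour 13). The latest of these is hour 18, which is the earliest catering load-in can start.

18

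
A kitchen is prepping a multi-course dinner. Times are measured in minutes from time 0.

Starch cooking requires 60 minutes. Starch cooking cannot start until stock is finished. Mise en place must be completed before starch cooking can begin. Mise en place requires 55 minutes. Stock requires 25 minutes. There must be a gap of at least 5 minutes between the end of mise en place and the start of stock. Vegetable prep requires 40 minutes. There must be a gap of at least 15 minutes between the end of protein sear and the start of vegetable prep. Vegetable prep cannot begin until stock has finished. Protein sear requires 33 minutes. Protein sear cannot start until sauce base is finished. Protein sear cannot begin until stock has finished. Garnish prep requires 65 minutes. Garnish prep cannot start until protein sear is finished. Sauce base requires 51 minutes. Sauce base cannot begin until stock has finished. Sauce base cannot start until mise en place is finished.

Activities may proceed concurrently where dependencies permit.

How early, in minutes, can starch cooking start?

85

Mise en place has no prerequisites, so it starts at minute 0 and finishes at minute 55.
After mise en place (finishes minute 55, plus 5-minute gap → minute 60), stock can start at minute 60 and finishes at minute 85.
Starch cooking waits on stock (finishes minute 85); mise en place (finishes minute 55). The latest of these is minute 85, which is the earliest starch cooking can start.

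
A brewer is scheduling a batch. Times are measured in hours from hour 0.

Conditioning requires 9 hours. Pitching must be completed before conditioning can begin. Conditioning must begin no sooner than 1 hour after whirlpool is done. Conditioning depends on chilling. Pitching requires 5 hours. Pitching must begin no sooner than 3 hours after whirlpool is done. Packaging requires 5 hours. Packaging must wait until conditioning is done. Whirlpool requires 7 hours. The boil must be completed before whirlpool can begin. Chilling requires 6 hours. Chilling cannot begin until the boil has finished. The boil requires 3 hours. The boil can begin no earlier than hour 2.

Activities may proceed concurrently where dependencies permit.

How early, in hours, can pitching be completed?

The boil cannot begin until its own release at hour 2. It runs from hour 2 to 2 + 3 = hour 5.
Whirlpool waits on the boil (finishes hour 5), so it starts at hour 5 and finishes at 5 + 7 = hour 12.
Pitching waits on whirlpool (finishes hour 12, plus 3-hour gap → hour 15), so it starts at hour 15 and finishes at 15 + 5 = hour 20.

20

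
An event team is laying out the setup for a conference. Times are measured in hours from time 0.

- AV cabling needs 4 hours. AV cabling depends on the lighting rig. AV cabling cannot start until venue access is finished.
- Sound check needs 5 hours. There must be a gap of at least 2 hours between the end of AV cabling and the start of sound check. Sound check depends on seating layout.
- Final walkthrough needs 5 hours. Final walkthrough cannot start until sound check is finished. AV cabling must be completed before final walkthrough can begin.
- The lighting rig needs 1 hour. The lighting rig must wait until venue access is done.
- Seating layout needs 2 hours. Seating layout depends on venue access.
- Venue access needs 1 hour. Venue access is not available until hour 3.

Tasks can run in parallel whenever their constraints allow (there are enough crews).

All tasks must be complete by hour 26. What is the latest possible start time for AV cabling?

10

Nothing follows final walkthrough; the deadline of hour 26 is its only limit. It must start by 26 − 5 = hour 21.
Sound check must finish before final walkthrough (must start by hour 21). With a 5-hour duration, sound check must start by 21 − 5 = hour 16.
AV cabling must finish in time for sound check (must start by hour 16, minus 2-hour gap → hour 14); final walkthrough (must start by hour 21). The tightest is hour 14, so AV cabling must start by 14 − 4 = hour 10.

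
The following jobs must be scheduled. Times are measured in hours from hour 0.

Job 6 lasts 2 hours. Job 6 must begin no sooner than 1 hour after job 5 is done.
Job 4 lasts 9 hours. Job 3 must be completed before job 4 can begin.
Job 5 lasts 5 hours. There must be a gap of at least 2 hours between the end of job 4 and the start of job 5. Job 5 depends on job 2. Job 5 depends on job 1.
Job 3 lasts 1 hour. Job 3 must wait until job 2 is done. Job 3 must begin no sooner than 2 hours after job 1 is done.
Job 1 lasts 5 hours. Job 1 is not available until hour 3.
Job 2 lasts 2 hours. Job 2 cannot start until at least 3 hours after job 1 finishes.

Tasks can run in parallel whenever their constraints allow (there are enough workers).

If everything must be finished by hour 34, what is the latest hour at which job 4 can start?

15

To finish by hour 34, job 6 (duration 2) must start no later than hour 32.
Job 5 feeds into job 6 (must start by hour 32, minus 1-hour gap → hour 31); so job 5 must finish by hour 31 and therefore start by hour 26.
Job 4 feeds into job 5 (must start by hour 26, minus 2-hour gap → hour 24); so job 4 must finish by hour 24 and therefore start by hour 15.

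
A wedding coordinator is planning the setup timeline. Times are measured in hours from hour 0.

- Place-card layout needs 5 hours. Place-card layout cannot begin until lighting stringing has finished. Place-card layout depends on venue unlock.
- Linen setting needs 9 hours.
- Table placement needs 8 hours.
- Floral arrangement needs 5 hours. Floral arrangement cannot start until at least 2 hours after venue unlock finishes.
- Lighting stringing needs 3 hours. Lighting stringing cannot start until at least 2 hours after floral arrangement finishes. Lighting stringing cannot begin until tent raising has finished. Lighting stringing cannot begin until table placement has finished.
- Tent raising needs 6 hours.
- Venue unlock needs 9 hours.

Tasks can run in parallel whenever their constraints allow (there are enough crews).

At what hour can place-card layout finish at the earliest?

Nothing blocks table placement, so it runs from hour 0 to hour 8.
Tent raising can start immediately at hour 0; it finishes at hour 6.
Nothing blocks venue unlock, so it runs from hour 0 to hour 9.
Floral arrangement waits on venue unlock (finishes hour 9, plus 2-hour gap → hour 11), so it starts at hour 11 and finishes at 11 + 5 = hour 16.
Lighting stringing needs all of floral arrangement (finishes hour 16, plus 2-hour gap → hour 18); tent raising (finishes hour 6); table placement (finishes hour 8). That puts its earliest start at hour 18; it finishes at 18 + 3 = hour 21.
For place-card layout: lighting stringing (finishes hour 21); venue unlock (finishes hour 9). Taking the maximum gives a start of hour 21, and it finishes at 21 + 5 = hour 26.

26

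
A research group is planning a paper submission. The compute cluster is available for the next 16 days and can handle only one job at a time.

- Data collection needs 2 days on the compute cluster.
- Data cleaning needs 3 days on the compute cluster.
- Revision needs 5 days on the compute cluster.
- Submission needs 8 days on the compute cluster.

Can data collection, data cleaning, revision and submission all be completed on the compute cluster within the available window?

No

Running back to back, the jobs need 2 + 3 + 5 + 8 = 18 days on the compute cluster.
Since 18 > 16, they cannot all fit.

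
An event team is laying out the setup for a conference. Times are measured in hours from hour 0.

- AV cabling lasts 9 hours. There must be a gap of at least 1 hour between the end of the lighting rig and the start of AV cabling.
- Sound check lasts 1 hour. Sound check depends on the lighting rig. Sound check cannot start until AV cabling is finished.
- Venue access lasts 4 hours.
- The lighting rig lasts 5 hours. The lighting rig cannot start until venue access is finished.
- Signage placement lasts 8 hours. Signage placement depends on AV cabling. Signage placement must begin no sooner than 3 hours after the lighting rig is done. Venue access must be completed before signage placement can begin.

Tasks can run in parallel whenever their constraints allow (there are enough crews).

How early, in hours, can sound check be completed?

20

Venue access can start immediately at hour 0; it finishes at hour 4.
The lighting rig waits on venue access (finishes hour 4), so it starts at hour 4 and finishes at 4 + 5 = hour 9.
After the lighting rig (finishes hour 9, plus 1-hour gap → hour 10), AV cabling can start at hour 10 and finishes at hour 19.
Sound check has to wait for the lighting rig (finishes hour 9); AV cabling (finishes hour 19). The latest of these is hour 19, so sound check runs hour 19 to 19 + 1 = hour 20.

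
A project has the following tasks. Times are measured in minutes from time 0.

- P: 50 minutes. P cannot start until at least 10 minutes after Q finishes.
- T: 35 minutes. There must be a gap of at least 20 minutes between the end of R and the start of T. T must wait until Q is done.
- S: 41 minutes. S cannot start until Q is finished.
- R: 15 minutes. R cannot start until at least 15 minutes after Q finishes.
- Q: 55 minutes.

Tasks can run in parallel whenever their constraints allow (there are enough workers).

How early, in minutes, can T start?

105

Q has no prerequisites, so it starts at minute 0 and finishes at minute 55.
R waits on Q (finishes minute 55, plus 15-minute gap → minute 70), so it starts at minute 70 and finishes at 70 + 15 = minute 85.
T waits on R (finishes minute 85, plus 20-minute gap → minute 105); Q (finishes minute 55). The latest of these is minute 105, which is the earliest T can start.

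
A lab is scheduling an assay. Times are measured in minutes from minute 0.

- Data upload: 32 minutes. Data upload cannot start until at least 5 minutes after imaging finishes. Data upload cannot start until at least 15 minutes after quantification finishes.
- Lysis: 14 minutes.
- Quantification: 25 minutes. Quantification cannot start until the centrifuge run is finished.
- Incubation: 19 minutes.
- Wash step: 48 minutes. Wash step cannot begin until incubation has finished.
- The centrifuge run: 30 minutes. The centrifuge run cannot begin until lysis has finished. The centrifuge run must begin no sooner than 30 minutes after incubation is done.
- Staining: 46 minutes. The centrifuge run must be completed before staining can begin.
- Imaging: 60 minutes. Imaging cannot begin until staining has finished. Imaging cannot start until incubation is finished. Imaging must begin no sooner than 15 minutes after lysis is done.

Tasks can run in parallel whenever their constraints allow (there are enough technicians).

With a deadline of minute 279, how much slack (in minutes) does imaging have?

Nothing blocks incubation, so it runs from minute 0 to minute 19.
Lysis can start immediately at minute 0; it finishes at minute 14.
The centrifuge run needs all of lysis (finishes minute 14); incubation (finishes minute 19, plus 30-minute gap → minute 49). That puts its earliest start at minute 49; it finishes at 49 + 30 = minute 79.
After the centrifuge run (finishes minute 79), staining can start at minute 79 and finishes at minute 125.
For imaging: staining (finishes minute 125); incubation (finishes minute 19); lysis (finishes minute 14, plus 15-minute gap → minute 29). Taking the maximum gives a start of minute 125, and it finishes at 125 + 60 = minute 185.

Working backward from the deadline:
Data upload has no dependents, so it just needs to finish by minute 279. Starting by 279 − 32 = minute 247 achieves that.
Imaging has to be done before data upload (must start by minute 247, minus 5-minute gap → minute 242). That means finishing by minute 242, i.e. starting by 242 − 60 = minute 182.
So imaging can start as early as minute 125 and as late as minute 182, giving 182 − 125 = 57 minutes of slack.

57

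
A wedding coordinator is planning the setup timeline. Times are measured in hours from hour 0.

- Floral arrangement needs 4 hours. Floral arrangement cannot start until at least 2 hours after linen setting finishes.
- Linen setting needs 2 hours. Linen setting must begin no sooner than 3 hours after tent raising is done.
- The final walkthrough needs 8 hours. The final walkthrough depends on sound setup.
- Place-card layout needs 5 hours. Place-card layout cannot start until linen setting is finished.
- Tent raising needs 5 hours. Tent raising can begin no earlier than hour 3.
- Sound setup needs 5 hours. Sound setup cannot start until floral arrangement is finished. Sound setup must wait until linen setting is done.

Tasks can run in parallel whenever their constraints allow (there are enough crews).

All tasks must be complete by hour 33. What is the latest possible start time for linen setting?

12

The final walkthrough has no dependents, so it just needs to finish by hour 33. Starting by 33 − 8 = hour 25 achieves that.
Sound setup must finish before the final walkthrough (must start by hour 25). With a 5-hour duration, sound setup must start by 25 − 5 = hour 20.
Floral arrangement has to be done before sound setup (must start by hour 20). That means finishing by hour 20, i.e. starting by 20 − 4 = hour 16.
Place-card layout has no dependents, so it just needs to finish by hour 33. Starting by 33 − 5 = hour 28 achieves that.
For linen setting: floral arrangement (must start by hour 16, minus 2-hour gap → hour 14); sound setup (must start by hour 20); place-card layout (must start by hour 28). The most restrictive is hour 14; with a 2-hour duration, linen setting must start by hour 12.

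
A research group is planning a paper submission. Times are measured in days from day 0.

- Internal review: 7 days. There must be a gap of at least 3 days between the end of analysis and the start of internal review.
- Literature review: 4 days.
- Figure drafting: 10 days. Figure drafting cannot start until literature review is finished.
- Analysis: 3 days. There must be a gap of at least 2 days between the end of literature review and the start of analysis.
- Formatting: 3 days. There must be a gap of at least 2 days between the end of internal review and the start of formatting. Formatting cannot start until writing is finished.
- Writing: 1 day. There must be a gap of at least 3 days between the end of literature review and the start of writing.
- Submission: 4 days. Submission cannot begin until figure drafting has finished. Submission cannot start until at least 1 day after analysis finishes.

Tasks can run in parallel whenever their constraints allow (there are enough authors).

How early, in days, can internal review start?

12

Nothing blocks literature review, so it runs from day 0 to day 4.
Analysis cannot begin until literature review (finishes day 4, plus 2-day gap → day 6). It runs from day 6 to 6 + 3 = day 9.
Internal review waits on analysis (finishes day 9, plus 3-day gap → day 12), so the earliest it can start is day 12.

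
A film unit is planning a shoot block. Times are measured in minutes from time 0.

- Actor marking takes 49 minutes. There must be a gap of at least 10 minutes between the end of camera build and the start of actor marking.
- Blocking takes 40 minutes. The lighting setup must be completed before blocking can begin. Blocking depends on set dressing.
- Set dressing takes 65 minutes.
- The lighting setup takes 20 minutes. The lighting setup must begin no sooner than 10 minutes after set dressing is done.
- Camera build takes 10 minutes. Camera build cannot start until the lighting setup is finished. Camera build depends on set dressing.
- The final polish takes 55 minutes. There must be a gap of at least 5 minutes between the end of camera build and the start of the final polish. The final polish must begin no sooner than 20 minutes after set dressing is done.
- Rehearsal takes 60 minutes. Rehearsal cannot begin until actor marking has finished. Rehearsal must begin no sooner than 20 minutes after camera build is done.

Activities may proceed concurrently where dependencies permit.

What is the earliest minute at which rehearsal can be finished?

224

Set dressing can start immediately at minute 0; it finishes at minute 65.
The lighting setup cannot begin until set dressing (finishes minute 65, plus 10-minute gap → minute 75). It runs from minute 75 to 75 + 20 = minute 95.
Camera build has to wait for the lighting setup (finishes minute 95); set dressing (finishes minute 65). The latest of these is minute 95, so camera build runs minute 95 to 95 + 10 = minute 105.
Actor marking waits on camera build (finishes minute 105, plus 10-minute gap → minute 115), so it starts at minute 115 and finishes at 115 + 49 = minute 164.
Rehearsal has to wait for actor marking (finishes minute 164); camera build (finishes minute 105, plus 20-minute gap → minute 125). The latest of these is minute 164, so rehearsal runs minute 164 to 164 + 60 = minute 224.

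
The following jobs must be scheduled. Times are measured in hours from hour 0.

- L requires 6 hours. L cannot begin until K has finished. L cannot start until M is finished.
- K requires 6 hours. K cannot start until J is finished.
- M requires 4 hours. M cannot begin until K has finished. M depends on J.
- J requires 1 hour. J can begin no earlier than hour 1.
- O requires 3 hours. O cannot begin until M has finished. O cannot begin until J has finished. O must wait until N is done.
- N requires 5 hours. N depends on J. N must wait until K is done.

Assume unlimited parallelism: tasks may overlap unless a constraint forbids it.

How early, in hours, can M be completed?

After its own release at hour 1, J can start at hour 1 and finishes at hour 2.
K cannot begin until J (finishes hour 2). It runs from hour 2 to 2 + 6 = hour 8.
M cannot start until K (finishes hour 8); J (finishes hour 2). The controlling bound is hour 8, so M finishes at 8 + 4 = hour 12.

12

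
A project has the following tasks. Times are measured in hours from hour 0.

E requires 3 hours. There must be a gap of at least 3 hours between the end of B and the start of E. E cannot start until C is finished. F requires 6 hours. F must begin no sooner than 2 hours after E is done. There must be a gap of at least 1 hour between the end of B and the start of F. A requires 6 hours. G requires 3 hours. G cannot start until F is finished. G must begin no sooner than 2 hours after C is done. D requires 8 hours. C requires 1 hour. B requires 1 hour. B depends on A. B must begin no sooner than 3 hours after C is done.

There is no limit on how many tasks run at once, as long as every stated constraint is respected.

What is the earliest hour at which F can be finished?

21

C has no prerequisites, so it starts at hour 0 and finishes at hour 1.
Nothing blocks A, so it runs from hour 0 to hour 6.
B needs all of A (finishes hour 6); C (finishes hour 1, plus 3-hour gap → hour 4). That puts its earliest start at hour 6; it finishes at 6 + 1 = hour 7.
For E: B (finishes hour 7, plus 3-hour gap → hour 10); C (finishes hour 1). Taking the maximum gives a start of hour 10, and it finishes at 10 + 3 = hour 13.
F has to wait for E (finishes hour 13, plus 2-hour gap → hour 15); B (finishes hour 7, plus 1-hour gap → hour 8). The latest of these is hour 15, so F runs hour 15 to 15 + 6 = hour 21.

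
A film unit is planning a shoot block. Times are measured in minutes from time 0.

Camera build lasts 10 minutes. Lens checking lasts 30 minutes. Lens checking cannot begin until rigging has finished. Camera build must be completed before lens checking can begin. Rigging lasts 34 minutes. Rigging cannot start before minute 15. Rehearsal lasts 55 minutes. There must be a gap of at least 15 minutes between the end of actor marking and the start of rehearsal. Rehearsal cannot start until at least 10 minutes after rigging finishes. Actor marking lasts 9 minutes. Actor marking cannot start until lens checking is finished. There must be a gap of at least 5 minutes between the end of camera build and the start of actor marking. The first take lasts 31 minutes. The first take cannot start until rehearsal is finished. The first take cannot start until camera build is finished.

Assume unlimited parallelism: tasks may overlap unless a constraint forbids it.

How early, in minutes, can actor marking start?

Camera build has no prerequisites, so it starts at minute 0 and finishes at minute 10.
Rigging waits on its own release at minute 15, so it starts at minute 15 and finishes at 15 + 34 = minute 49.
Lens checking has to wait for rigging (finishes minute 49); camera build (finishes minute 10). The latest of these is minute 49, so lens checking runs minute 49 to 49 + 30 = minute 79.
Actor marking waits on lens checking (finishes minute 79); camera build (finishes minute 10, plus 5-minute gap → minute 15). The latest of these is minute 79, which is the earliest actor marking can start.

79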